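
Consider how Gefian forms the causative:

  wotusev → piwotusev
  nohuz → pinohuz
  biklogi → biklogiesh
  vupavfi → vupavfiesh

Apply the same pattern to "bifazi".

bifaziesh

biklogi and wotusev both have 3 vowels yet inflect differently (biklogiesh, piwotusev), so the number of vowels is not what conditions the rule; whether the stem ends in a vowel or a consonant is.
"bifazi" ends in a vowel. The stems ending in a vowel (biklogi → biklogiesh, vupavfi → vupavfiesh) add -esh.
So bifazi → bifaziesh.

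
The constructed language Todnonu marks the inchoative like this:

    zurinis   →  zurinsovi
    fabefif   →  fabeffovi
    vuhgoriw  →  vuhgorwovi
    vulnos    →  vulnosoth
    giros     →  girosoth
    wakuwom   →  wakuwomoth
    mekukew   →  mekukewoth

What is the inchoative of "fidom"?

fidomoth

zurinis and vulnos both end in -s yet inflect differently (zurinsovi, vulnosoth), so the final letter is not what conditions the rule; the last vowel is.
"fidom" has last vowel 'o'. The stems whose last vowel is 'o' (vulnos → vulnosoth, giros → girosoth, wakuwom → wakuwomoth) add -oth.
The other pattern: stems whose last vowel is 'i' delete the last vowel and add -ovi.
So fidom → fidomoth.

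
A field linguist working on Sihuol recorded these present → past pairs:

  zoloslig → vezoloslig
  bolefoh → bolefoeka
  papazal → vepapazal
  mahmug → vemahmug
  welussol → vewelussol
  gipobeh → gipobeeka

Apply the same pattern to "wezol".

vewezol

bolefoh and welussol both have last vowel 'o' yet inflect differently (bolefoeka, vewelussol), so the last vowel is not what conditions the rule; the final letter is.
"wezol" ends in -l. The stems ending in -l (welussol → vewelussol, papazal → vepapazal) add the prefix ve-.
The other pattern: stems ending in -h drop the final letter and add -eka.
So wezol → vewezol.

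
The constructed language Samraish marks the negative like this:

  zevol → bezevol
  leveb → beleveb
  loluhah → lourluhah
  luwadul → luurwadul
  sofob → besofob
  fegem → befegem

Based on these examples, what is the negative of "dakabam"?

daurkabam

"dakabam" has 3 vowels. The stems with 3 vowels (loluhah → lourluhah, luwadul → luurwadul) insert -ur- after the first vowel.
The other pattern: stems with 2 vowels add the prefix be-.
So dakabam → daurkabam.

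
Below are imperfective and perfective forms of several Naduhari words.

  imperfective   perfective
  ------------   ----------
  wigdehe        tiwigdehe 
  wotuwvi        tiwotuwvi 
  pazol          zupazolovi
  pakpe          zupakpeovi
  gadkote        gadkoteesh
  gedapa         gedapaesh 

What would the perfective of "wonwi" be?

wigdehe and pakpe both end in -e yet inflect differently (tiwigdehe, zupakpeovi), so the final letter is not what conditions the rule; the first letter is.
"wonwi" begins with w-. The stems beginning with w- (wigdehe → tiwigdehe, wotuwvi → tiwotuwvi) add the prefix ti-.
So wonwi → tiwonwi.

tiwonwi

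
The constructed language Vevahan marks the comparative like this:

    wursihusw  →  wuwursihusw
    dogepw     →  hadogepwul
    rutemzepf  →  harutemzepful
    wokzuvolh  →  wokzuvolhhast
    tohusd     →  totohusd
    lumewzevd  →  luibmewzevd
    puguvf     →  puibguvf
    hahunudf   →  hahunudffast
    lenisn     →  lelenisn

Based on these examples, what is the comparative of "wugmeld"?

lumewzevd and tohusd both end in -d yet inflect differently (luibmewzevd, totohusd), so the final letter is not what conditions the rule; the second-to-last letter is.
"wugmeld" has second-to-last letter 'l'. The one such stem in the data (wokzuvolh → wokzuvolhhast) doubles the final consonant and adds -ast (as does hahunudf), so the same rule applies.
The other patterns: stems whose second-to-last letter is 'v' insert -ib- after the first vowel; stems whose second-to-last letter is 's' repeat the first consonant+vowel as a prefix; stems whose second-to-last letter is 'p' add ha- … -ul around the stem.
So wugmeld → wugmelddast.

wugmelddast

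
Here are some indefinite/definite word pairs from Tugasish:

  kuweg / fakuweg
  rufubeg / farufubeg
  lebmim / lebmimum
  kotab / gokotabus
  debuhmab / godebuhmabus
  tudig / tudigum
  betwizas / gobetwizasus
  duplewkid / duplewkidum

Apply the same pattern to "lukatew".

falukatew

tudig and rufubeg both end in -g yet inflect differently (tudigum, farufubeg), so the final letter is not what conditions the rule; the last vowel is.
"lukatew" has last vowel 'e'. The stems whose last vowel is 'e' (rufubeg → farufubeg, kuweg → fakuweg) add the prefix fa-.
So lukatew → falukatew.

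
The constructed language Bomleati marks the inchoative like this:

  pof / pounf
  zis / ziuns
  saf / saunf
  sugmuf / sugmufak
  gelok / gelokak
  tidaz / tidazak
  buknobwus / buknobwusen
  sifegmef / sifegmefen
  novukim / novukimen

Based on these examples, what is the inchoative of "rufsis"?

rufsisak

pof and sugmuf both end in -f yet inflect differently (pounf, sugmufak), so the final letter is not what conditions the rule; the number of vowels is.
"rufsis" has 2 vowels. The stems with 2 vowels (sugmuf → sugmufak, gelok → gelokak, tidaz → tidazak) add -ak.
The other patterns: stems with 1 vowel insert -un- after the first vowel; stems with 3 vowels add -en.
So rufsis → rufsisak.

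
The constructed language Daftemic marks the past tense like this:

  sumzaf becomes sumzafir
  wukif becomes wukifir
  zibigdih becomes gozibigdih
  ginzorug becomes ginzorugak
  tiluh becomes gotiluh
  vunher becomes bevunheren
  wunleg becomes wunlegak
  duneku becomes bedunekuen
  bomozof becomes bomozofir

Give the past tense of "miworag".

miworagak

wukif and zibigdih both have last vowel 'i' yet inflect differently (wukifir, gozibigdih), so the last vowel is not what conditions the rule; the final letter is.
"miworag" ends in -g. The stems ending in -g (ginzorug → ginzorugak, wunleg → wunlegak) add -ak.
The other patterns: stems ending in -f add -ir; stems ending in -h add the prefix go-; stems ending in -r or -u add be- … -en around the stem.
So miworag → miworagak.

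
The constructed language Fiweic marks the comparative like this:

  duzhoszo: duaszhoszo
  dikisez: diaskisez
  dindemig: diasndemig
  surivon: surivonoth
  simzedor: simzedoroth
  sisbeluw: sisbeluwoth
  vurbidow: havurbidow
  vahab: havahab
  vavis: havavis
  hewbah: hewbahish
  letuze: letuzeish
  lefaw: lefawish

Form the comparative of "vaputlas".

havaputlas

sisbeluw and vurbidow both end in -w yet inflect differently (sisbeluwoth, havurbidow), so the final letter is not what conditions the rule; the first letter is.
"vaputlas" begins with v-. The stems beginning with v- (vurbidow → havurbidow, vahab → havahab, vavis → havavis) add the prefix ha-.
The other patterns: stems beginning with d- insert -as- after the first vowel; stems beginning with s- add -oth; stems beginning with h- or l- add -ish.
So vaputlas → havaputlas.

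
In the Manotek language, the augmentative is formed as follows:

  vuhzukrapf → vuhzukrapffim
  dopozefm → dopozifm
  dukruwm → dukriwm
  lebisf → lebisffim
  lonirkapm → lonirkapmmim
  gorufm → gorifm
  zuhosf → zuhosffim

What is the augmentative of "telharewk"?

telhariwk

lonirkapm and gorufm both end in -m yet inflect differently (lonirkapmmim, gorifm), so the final letter is not what conditions the rule; the second-to-last letter is.
"telharewk" has second-to-last letter 'w'. The one such stem in the data (dukruwm → dukriwm) changes the last vowel to 'i' (as do gorufm, dopozefm), so the same rule applies.
So telharewk → telhariwk.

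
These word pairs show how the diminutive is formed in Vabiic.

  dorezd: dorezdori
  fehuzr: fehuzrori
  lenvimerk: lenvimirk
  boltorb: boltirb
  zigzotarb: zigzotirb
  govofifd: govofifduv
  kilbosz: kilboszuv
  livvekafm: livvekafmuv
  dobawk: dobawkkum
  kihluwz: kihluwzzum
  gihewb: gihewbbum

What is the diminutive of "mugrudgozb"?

dorezd and govofifd both end in -d yet inflect differently (dorezdori, govofifduv), so the final letter is not what conditions the rule; the second-to-last letter is.
"mugrudgozb" has second-to-last letter 'z'. The stems whose second-to-last letter is 'z' (dorezd → dorezdori, fehuzr → fehuzrori) add -ori.
So mugrudgozb → mugrudgozbori.

mugrudgozbori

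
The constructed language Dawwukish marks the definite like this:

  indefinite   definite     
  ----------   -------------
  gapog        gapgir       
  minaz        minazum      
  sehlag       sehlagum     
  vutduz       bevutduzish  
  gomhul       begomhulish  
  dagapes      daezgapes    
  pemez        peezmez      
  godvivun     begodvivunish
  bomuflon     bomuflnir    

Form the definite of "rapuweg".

raezpuweg

minaz and vutduz both end in -z yet inflect differently (minazum, bevutduzish), so the final letter is not what conditions the rule; the last vowel is.
"rapuweg" has last vowel 'e'. The stems whose last vowel is 'e' (dagapes → daezgapes, pemez → peezmez) insert -ez- after the first vowel.
The other patterns: stems whose last vowel is 'a' add -um; stems whose last vowel is 'u' add be- … -ish around the stem; stems whose last vowel is 'o' delete the last vowel and add -ir.
So rapuweg → raezpuweg.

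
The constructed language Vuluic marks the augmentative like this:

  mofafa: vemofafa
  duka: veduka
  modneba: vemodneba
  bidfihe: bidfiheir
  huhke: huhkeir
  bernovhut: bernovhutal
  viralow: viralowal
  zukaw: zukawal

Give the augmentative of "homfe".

homfeir

"homfe" ends in -e. The stems ending in -e (bidfihe → bidfiheir, huhke → huhkeir) add -ir.
The other patterns: stems ending in -a add the prefix ve-; stems ending in -t or -w add -al.
So homfe → homfeir.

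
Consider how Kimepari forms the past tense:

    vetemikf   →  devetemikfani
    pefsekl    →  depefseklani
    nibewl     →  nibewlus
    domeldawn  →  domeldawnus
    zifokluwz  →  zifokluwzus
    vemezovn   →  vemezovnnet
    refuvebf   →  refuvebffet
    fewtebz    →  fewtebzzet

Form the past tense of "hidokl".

pefsekl and nibewl both end in -l yet inflect differently (depefseklani, nibewlus), so the final letter is not what conditions the rule; the second-to-last letter is.
"hidokl" has second-to-last letter 'k'. The stems whose second-to-last letter is 'k' (vetemikf → devetemikfani, pefsekl → depefseklani) add de- … -ani around the stem.
The other patterns: stems whose second-to-last letter is 'w' add -us; stems whose second-to-last letter is 'b' or 'v' double the final consonant and add -et.
So hidokl → dehidoklani.

dehidoklani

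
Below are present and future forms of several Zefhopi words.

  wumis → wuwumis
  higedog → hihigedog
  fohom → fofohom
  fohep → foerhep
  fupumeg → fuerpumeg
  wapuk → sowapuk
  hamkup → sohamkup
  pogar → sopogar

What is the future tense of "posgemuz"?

soposgemuz

"posgemuz" has last vowel 'u'. The stems whose last vowel is 'u' (wapuk → sowapuk, hamkup → sohamkup) add the prefix so-.
So posgemuz → soposgemuz.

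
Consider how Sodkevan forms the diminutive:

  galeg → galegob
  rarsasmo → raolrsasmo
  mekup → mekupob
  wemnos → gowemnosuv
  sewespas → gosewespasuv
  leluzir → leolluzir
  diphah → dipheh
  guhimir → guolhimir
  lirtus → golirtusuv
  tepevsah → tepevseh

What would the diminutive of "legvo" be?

leolgvo

mekup and lirtus both have last vowel 'u' yet inflect differently (mekupob, golirtusuv), so the last vowel is not what conditions the rule; the final letter is.
"legvo" ends in -o. The one such stem in the data (rarsasmo → raolrsasmo) inserts -ol- after the first vowel (as do guhimir, leluzir), so the same rule applies.
The other patterns: stems ending in -g or -p add -ob; stems ending in -h change the last vowel to 'e'; stems ending in -s add go- … -uv around the stem.
So legvo → leolgvo.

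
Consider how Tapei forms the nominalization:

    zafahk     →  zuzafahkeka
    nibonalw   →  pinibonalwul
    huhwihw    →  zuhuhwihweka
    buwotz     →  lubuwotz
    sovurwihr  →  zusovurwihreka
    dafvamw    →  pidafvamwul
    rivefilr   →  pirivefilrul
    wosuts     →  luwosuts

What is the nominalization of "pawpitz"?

rivefilr and sovurwihr both end in -r yet inflect differently (pirivefilrul, zusovurwihreka), so the final letter is not what conditions the rule; the second-to-last letter is.
"pawpitz" has second-to-last letter 't'. The stems whose second-to-last letter is 't' (buwotz → lubuwotz, wosuts → luwosuts) add the prefix lu-.
So pawpitz → lupawpitz.

lupawpitz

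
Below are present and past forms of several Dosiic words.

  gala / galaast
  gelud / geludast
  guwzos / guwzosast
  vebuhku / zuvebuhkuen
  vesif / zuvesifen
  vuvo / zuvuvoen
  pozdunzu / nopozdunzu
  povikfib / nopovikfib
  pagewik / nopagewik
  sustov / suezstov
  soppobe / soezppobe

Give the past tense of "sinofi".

sieznofi

vebuhku and pozdunzu both end in -u yet inflect differently (zuvebuhkuen, nopozdunzu), so the final letter is not what conditions the rule; the first letter is.
"sinofi" begins with s-. The stems beginning with s- (sustov → suezstov, soppobe → soezppobe) insert -ez- after the first vowel.
So sinofi → sieznofi.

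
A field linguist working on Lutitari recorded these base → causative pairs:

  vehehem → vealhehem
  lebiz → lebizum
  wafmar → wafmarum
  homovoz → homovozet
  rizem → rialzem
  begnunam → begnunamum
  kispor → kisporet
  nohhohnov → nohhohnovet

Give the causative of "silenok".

silenoket

kispor and wafmar both end in -r yet inflect differently (kisporet, wafmarum), so the final letter is not what conditions the rule; the last vowel is.
"silenok" has last vowel 'o'. The stems whose last vowel is 'o' (nohhohnov → nohhohnovet, homovoz → homovozet, kispor → kisporet) add -et.
The other patterns: stems whose last vowel is 'e' insert -al- after the first vowel; stems whose last vowel is 'a' or 'i' add -um.
So silenok → silenoket.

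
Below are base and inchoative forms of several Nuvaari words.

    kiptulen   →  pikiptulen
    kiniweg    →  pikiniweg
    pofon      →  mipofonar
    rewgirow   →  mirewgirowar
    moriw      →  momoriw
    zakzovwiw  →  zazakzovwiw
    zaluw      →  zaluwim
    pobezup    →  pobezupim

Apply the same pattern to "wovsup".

kiptulen and pofon both end in -n yet inflect differently (pikiptulen, mipofonar), so the final letter is not what conditions the rule; the last vowel is.
"wovsup" has last vowel 'u'. The stems whose last vowel is 'u' (zaluw → zaluwim, pobezup → pobezupim) add -im.
The other patterns: stems whose last vowel is 'e' add the prefix pi-; stems whose last vowel is 'o' add mi- … -ar around the stem; stems whose last vowel is 'i' repeat the first consonant+vowel as a prefix.
So wovsup → wovsupim.

wovsupim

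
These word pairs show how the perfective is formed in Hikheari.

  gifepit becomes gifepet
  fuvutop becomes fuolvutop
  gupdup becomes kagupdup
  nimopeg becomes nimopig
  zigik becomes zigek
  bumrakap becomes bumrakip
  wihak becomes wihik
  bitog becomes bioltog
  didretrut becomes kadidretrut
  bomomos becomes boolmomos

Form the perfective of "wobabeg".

wobabig

"wobabeg" has last vowel 'e'. The one such stem in the data (nimopeg → nimopig) changes the last vowel to 'i' (as do wihak, bumrakap), so the same rule applies.
The other patterns: stems whose last vowel is 'o' insert -ol- after the first vowel; stems whose last vowel is 'u' add the prefix ka-; stems whose last vowel is 'i' change the last vowel to 'e'.
So wobabeg → wobabig.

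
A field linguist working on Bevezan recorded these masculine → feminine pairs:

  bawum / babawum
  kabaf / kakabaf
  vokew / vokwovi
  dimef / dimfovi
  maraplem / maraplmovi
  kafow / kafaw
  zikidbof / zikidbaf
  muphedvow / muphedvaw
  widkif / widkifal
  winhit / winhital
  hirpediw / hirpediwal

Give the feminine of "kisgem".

kabaf and dimef both end in -f yet inflect differently (kakabaf, dimfovi), so the final letter is not what conditions the rule; the last vowel is.
"kisgem" has last vowel 'e'. The stems whose last vowel is 'e' (vokew → vokwovi, dimef → dimfovi, maraplem → maraplmovi) delete the last vowel and add -ovi.
The other patterns: stems whose last vowel is 'a' or 'u' repeat the first consonant+vowel as a prefix; stems whose last vowel is 'o' change the last vowel to 'a'; stems whose last vowel is 'i' add -al.
So kisgem → kisgmovi.

kisgmovi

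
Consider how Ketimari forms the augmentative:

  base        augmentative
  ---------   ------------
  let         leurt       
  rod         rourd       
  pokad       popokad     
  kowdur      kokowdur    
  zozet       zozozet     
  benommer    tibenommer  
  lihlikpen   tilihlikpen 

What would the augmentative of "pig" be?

piurg

rod and pokad both end in -d yet inflect differently (rourd, popokad), so the final letter is not what conditions the rule; the number of vowels is.
"pig" has 1 vowel. The stems with 1 vowel (let → leurt, rod → rourd) insert -ur- after the first vowel.
The other patterns: stems with 2 vowels repeat the first consonant+vowel as a prefix; stems with 3 vowels add the prefix ti-.
So pig → piurg.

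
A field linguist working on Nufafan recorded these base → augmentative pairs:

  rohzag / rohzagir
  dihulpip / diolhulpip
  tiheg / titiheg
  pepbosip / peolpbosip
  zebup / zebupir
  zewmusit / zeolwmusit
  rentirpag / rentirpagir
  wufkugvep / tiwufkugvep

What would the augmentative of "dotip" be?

dooltip

"dotip" has last vowel 'i'. The stems whose last vowel is 'i' (pepbosip → peolpbosip, dihulpip → diolhulpip, zewmusit → zeolwmusit) insert -ol- after the first vowel.
So dotip → dooltip.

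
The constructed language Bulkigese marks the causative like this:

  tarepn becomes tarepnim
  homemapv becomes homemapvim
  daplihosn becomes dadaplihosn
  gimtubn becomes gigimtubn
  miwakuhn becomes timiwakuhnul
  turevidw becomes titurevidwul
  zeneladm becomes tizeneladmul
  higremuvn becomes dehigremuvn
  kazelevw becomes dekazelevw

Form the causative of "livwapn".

"livwapn" has second-to-last letter 'p'. The stems whose second-to-last letter is 'p' (tarepn → tarepnim, homemapv → homemapvim) add -im.
So livwapn → livwapnim.

livwapnim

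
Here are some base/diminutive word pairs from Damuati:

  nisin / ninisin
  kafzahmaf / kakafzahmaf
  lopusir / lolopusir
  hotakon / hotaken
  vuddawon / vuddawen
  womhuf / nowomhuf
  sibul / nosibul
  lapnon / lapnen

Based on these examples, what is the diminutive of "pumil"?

pupumil

vuddawon and nisin both end in -n yet inflect differently (vuddawen, ninisin), so the final letter is not what conditions the rule; the last vowel is.
"pumil" has last vowel 'i'. The stems whose last vowel is 'i' (nisin → ninisin, lopusir → lolopusir) repeat the first consonant+vowel as a prefix.
The other patterns: stems whose last vowel is 'o' change the last vowel to 'e'; stems whose last vowel is 'u' add the prefix no-.
So pumil → pupumil.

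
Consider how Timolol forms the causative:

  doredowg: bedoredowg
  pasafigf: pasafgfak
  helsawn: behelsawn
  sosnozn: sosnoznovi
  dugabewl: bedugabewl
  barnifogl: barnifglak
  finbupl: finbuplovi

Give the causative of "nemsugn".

nemsgnak

dugabewl and barnifogl both end in -l yet inflect differently (bedugabewl, barnifglak), so the final letter is not what conditions the rule; the second-to-last letter is.
"nemsugn" has second-to-last letter 'g'. The stems whose second-to-last letter is 'g' (barnifogl → barnifglak, pasafigf → pasafgfak) delete the last vowel and add -ak.
The other patterns: stems whose second-to-last letter is 'w' add the prefix be-; stems whose second-to-last letter is 'p' or 'z' add -ovi.
So nemsugn → nemsgnak.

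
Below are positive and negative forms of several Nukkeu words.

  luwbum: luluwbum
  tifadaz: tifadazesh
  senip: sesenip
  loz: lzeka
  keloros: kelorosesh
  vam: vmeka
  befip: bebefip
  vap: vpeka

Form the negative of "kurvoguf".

kurvogufesh

vap and senip both end in -p yet inflect differently (vpeka, sesenip), so the final letter is not what conditions the rule; the number of vowels is.
"kurvoguf" has 3 vowels. The stems with 3 vowels (tifadaz → tifadazesh, keloros → kelorosesh) add -esh.
The other patterns: stems with 1 vowel delete the last vowel and add -eka; stems with 2 vowels repeat the first consonant+vowel as a prefix.
So kurvoguf → kurvogufesh.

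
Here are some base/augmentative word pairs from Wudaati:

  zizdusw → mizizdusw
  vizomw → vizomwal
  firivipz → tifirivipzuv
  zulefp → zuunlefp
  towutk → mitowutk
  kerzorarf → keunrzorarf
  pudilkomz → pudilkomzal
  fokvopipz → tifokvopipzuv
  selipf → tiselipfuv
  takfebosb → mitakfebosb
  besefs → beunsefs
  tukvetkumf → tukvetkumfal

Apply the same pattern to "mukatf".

mimukatf

fokvopipz and pudilkomz both end in -z yet inflect differently (tifokvopipzuv, pudilkomzal), so the final letter is not what conditions the rule; the second-to-last letter is.
"mukatf" has second-to-last letter 't'. The one such stem in the data (towutk → mitowutk) adds the prefix mi-, so the same rule applies.
The other patterns: stems whose second-to-last letter is 'p' add ti- … -uv around the stem; stems whose second-to-last letter is 'm' add -al; stems whose second-to-last letter is 'f' or 'r' insert -un- after the first vowel.
So mukatf → mimukatf.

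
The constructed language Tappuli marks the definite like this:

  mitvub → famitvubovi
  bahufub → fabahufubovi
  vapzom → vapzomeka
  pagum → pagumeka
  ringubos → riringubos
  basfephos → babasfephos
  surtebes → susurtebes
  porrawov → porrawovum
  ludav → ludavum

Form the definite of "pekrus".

mitvub and pagum both have last vowel 'u' yet inflect differently (famitvubovi, pagumeka), so the last vowel is not what conditions the rule; the final letter is.
"pekrus" ends in -s. The stems ending in -s (ringubos → riringubos, basfephos → babasfephos, surtebes → susurtebes) repeat the first consonant+vowel as a prefix.
So pekrus → pepekrus.

pepekrus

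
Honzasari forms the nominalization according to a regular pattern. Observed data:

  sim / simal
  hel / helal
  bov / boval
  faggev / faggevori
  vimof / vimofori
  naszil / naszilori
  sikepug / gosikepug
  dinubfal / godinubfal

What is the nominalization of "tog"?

togal

bov and faggev both end in -v yet inflect differently (boval, faggevori), so the final letter is not what conditions the rule; the number of vowels is.
"tog" has 1 vowel. The stems with 1 vowel (sim → simal, hel → helal, bov → boval) add -al.
The other patterns: stems with 2 vowels add -ori; stems with 3 vowels add the prefix go-.
So tog → togal.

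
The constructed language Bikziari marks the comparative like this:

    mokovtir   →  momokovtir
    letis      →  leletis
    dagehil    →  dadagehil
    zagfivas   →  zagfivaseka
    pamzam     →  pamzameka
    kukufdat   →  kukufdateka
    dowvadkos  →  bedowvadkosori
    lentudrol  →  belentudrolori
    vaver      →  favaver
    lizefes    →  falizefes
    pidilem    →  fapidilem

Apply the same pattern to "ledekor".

letis and zagfivas both end in -s yet inflect differently (leletis, zagfivaseka), so the final letter is not what conditions the rule; the last vowel is.
"ledekor" has last vowel 'o'. The stems whose last vowel is 'o' (dowvadkos → bedowvadkosori, lentudrol → belentudrolori) add be- … -ori around the stem.
So ledekor → beledekorori.

beledekorori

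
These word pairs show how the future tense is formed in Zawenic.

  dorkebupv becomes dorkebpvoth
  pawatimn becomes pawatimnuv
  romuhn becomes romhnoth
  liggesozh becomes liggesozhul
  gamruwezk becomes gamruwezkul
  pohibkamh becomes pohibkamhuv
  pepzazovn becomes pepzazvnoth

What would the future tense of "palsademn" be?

palsademnuv

liggesozh and pohibkamh both end in -h yet inflect differently (liggesozhul, pohibkamhuv), so the final letter is not what conditions the rule; the second-to-last letter is.
"palsademn" has second-to-last letter 'm'. The stems whose second-to-last letter is 'm' (pawatimn → pawatimnuv, pohibkamh → pohibkamhuv) add -uv.
So palsademn → palsademnuv.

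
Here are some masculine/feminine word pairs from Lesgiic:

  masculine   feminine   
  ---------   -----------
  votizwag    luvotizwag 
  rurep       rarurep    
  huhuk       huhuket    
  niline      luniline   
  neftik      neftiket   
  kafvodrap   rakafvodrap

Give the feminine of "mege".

lumege

"mege" ends in -e. The one such stem in the data (niline → luniline) adds the prefix lu-, so the same rule applies.
The other patterns: stems ending in -p add the prefix ra-; stems ending in -k add -et.
So mege → lumege.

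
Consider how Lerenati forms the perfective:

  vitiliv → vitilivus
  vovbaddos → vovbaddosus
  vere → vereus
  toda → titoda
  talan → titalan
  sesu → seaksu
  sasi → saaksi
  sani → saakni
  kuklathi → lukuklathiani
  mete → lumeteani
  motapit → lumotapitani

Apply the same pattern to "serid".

sasi and kuklathi both end in -i yet inflect differently (saaksi, lukuklathiani), so the final letter is not what conditions the rule; the first letter is.
"serid" begins with s-. The stems beginning with s- (sesu → seaksu, sasi → saaksi, sani → saakni) insert -ak- after the first vowel.
The other patterns: stems beginning with v- add -us; stems beginning with t- add the prefix ti-; stems beginning with k- or m- add lu- … -ani around the stem.
So serid → seakrid.

seakrid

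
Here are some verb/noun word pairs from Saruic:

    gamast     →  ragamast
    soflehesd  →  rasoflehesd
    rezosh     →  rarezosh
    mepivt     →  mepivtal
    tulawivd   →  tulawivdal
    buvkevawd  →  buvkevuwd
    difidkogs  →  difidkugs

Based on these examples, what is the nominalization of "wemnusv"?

gamast and mepivt both end in -t yet inflect differently (ragamast, mepivtal), so the final letter is not what conditions the rule; the second-to-last letter is.
"wemnusv" has second-to-last letter 's'. The stems whose second-to-last letter is 's' (gamast → ragamast, soflehesd → rasoflehesd, rezosh → rarezosh) add the prefix ra-.
The other patterns: stems whose second-to-last letter is 'v' add -al; stems whose second-to-last letter is 'g' or 'w' change the last vowel to 'u'.
So wemnusv → rawemnusv.

rawemnusv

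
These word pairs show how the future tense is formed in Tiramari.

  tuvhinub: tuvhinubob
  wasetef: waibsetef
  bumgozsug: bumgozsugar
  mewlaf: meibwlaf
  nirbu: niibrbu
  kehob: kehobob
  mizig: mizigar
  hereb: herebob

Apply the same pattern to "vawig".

"vawig" ends in -g. The stems ending in -g (bumgozsug → bumgozsugar, mizig → mizigar) add -ar.
So vawig → vawigar.

vawigar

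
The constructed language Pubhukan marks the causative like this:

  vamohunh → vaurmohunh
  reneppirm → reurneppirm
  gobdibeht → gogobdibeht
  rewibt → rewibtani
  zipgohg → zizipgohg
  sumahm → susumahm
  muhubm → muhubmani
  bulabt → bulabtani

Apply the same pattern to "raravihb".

rararavihb

"raravihb" has second-to-last letter 'h'. The stems whose second-to-last letter is 'h' (sumahm → susumahm, zipgohg → zizipgohg, gobdibeht → gogobdibeht) repeat the first consonant+vowel as a prefix.
So raravihb → rararavihb.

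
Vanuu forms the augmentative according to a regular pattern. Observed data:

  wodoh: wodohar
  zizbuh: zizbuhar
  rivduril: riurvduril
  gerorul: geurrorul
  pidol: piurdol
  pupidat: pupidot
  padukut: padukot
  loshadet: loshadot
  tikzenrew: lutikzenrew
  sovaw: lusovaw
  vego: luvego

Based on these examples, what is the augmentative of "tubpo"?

"tubpo" ends in -o. The one such stem in the data (vego → luvego) adds the prefix lu-, so the same rule applies.
The other patterns: stems ending in -h add -ar; stems ending in -l insert -ur- after the first vowel; stems ending in -t change the last vowel to 'o'.
So tubpo → lutubpo.

lutubpo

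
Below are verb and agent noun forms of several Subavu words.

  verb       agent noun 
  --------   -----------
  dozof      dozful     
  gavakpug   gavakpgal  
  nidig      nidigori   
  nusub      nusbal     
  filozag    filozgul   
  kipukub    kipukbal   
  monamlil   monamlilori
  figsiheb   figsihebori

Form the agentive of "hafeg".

gavakpug and filozag both end in -g yet inflect differently (gavakpgal, filozgul), so the final letter is not what conditions the rule; the last vowel is.
"hafeg" has last vowel 'e'. The one such stem in the data (figsiheb → figsihebori) adds -ori, so the same rule applies.
So hafeg → hafegori.

hafegori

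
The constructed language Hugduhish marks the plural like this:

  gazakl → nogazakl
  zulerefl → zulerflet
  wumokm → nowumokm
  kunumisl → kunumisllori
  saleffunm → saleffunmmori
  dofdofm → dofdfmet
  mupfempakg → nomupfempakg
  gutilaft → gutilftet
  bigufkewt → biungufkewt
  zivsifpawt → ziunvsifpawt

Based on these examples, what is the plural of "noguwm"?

nounguwm

"noguwm" has second-to-last letter 'w'. The stems whose second-to-last letter is 'w' (bigufkewt → biungufkewt, zivsifpawt → ziunvsifpawt) insert -un- after the first vowel.
So noguwm → nounguwm.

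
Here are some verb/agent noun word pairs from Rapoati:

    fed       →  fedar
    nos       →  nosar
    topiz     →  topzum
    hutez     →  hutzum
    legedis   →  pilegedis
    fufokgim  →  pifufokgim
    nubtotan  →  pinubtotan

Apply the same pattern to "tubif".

nos and legedis both end in -s yet inflect differently (nosar, pilegedis), so the final letter is not what conditions the rule; the number of vowels is.
"tubif" has 2 vowels. The stems with 2 vowels (topiz → topzum, hutez → hutzum) delete the last vowel and add -um.
The other patterns: stems with 1 vowel add -ar; stems with 3 vowels add the prefix pi-.
So tubif → tubfum.

tubfum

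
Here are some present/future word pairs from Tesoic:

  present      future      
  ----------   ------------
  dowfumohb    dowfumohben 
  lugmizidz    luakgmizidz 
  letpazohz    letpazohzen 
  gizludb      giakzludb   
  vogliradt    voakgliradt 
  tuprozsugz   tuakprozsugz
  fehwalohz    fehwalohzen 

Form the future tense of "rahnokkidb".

dowfumohb and gizludb both end in -b yet inflect differently (dowfumohben, giakzludb), so the final letter is not what conditions the rule; the second-to-last letter is.
"rahnokkidb" has second-to-last letter 'd'. The stems whose second-to-last letter is 'd' (vogliradt → voakgliradt, gizludb → giakzludb, lugmizidz → luakgmizidz) insert -ak- after the first vowel.
So rahnokkidb → raakhnokkidb.

raakhnokkidb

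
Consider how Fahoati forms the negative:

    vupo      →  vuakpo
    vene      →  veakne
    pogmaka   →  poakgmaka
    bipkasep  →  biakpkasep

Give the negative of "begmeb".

beakgmeb

Every pair shown (vupo → vuakpo, vene → veakne, pogmaka → poakgmaka, …) follows the same rule: insert -ak- after the first vowel.
So begmeb → beakgmeb.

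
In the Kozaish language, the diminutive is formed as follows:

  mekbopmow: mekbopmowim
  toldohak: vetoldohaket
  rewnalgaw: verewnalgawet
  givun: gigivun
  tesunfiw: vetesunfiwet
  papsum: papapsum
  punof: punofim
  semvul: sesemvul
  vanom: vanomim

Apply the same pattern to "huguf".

huhuguf

papsum and vanom both end in -m yet inflect differently (papapsum, vanomim), so the final letter is not what conditions the rule; the last vowel is.
"huguf" has last vowel 'u'. The stems whose last vowel is 'u' (givun → gigivun, papsum → papapsum, semvul → sesemvul) repeat the first consonant+vowel as a prefix.
So huguf → huhuguf.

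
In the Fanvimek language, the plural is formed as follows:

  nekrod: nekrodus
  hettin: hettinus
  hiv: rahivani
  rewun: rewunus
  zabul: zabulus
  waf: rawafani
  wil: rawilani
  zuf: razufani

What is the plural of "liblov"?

liblovus

wil and zabul both end in -l yet inflect differently (rawilani, zabulus), so the final letter is not what conditions the rule; the number of vowels is.
"liblov" has 2 vowels. The stems with 2 vowels (rewun → rewunus, zabul → zabulus, hettin → hettinus) add -us.
The other pattern: stems with 1 vowel add ra- … -ani around the stem.
So liblov → liblovus.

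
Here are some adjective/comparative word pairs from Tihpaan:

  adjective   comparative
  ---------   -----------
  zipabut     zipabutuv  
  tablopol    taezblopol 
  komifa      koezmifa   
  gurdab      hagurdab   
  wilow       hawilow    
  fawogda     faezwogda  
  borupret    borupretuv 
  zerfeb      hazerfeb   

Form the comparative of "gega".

tablopol and wilow both have last vowel 'o' yet inflect differently (taezblopol, hawilow), so the last vowel is not what conditions the rule; the final letter is.
"gega" ends in -a. The stems ending in -a (fawogda → faezwogda, komifa → koezmifa) insert -ez- after the first vowel.
So gega → geezga.

geezga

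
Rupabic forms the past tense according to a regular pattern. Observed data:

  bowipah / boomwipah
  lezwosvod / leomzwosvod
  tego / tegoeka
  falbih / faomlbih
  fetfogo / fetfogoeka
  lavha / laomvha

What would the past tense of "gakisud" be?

fetfogo and lezwosvod both have last vowel 'o' yet inflect differently (fetfogoeka, leomzwosvod), so the last vowel is not what conditions the rule; the final letter is.
"gakisud" ends in -d. The one such stem in the data (lezwosvod → leomzwosvod) inserts -om- after the first vowel (as do falbih, lavha), so the same rule applies.
So gakisud → gaomkisud.

gaomkisud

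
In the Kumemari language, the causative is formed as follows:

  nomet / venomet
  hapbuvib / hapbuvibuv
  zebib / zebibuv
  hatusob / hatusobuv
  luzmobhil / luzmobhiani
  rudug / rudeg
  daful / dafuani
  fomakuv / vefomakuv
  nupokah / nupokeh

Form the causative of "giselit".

daful and rudug both have last vowel 'u' yet inflect differently (dafuani, rudeg), so the last vowel is not what conditions the rule; the final letter is.
"giselit" ends in -t. The one such stem in the data (nomet → venomet) adds the prefix ve-, so the same rule applies.
So giselit → vegiselit.

vegiselit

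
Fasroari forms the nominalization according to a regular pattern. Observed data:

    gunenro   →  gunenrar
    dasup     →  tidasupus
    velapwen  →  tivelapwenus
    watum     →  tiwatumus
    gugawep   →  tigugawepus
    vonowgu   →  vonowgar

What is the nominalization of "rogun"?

watum and vonowgu both have last vowel 'u' yet inflect differently (tiwatumus, vonowgar), so the last vowel is not what conditions the rule; whether the stem ends in a vowel or a consonant is.
"rogun" ends in a consonant. The stems ending in a consonant (watum → tiwatumus, gugawep → tigugawepus, dasup → tidasupus) add ti- … -us around the stem.
The other pattern: stems ending in a vowel drop the final letter and add -ar.
So rogun → tirogunus.

tirogunus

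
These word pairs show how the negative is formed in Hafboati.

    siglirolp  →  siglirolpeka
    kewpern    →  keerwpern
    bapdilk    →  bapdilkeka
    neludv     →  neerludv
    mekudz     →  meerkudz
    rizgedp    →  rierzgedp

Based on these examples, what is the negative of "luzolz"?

luzolzeka

siglirolp and rizgedp both end in -p yet inflect differently (siglirolpeka, rierzgedp), so the final letter is not what conditions the rule; the second-to-last letter is.
"luzolz" has second-to-last letter 'l'. The stems whose second-to-last letter is 'l' (siglirolp → siglirolpeka, bapdilk → bapdilkeka) add -eka.
The other pattern: stems whose second-to-last letter is 'd' or 'r' insert -er- after the first vowel.
So luzolz → luzolzeka.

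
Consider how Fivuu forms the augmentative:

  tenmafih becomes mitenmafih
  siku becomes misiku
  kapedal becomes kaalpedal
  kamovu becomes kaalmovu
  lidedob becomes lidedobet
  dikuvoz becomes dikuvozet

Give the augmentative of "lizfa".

lizfaet

siku and kamovu both end in -u yet inflect differently (misiku, kaalmovu), so the final letter is not what conditions the rule; the first letter is.
"lizfa" begins with l-. The one such stem in the data (lidedob → lidedobet) adds -et, so the same rule applies.
The other patterns: stems beginning with s- or t- add the prefix mi-; stems beginning with k- insert -al- after the first vowel.
So lizfa → lizfaet.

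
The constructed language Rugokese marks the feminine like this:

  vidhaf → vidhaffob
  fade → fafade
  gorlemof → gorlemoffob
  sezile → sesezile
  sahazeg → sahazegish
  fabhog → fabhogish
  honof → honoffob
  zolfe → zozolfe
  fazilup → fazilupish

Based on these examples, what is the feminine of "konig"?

sezile and sahazeg both have last vowel 'e' yet inflect differently (sesezile, sahazegish), so the last vowel is not what conditions the rule; the final letter is.
"konig" ends in -g. The stems ending in -g (sahazeg → sahazegish, fabhog → fabhogish) add -ish.
The other patterns: stems ending in -f double the final consonant and add -ob; stems ending in -e repeat the first consonant+vowel as a prefix.
So konig → konigish.

konigish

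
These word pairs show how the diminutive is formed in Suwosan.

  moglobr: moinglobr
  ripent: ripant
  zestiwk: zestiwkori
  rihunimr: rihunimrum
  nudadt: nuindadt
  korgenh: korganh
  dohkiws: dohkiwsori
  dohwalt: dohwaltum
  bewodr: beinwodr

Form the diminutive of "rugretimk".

"rugretimk" has second-to-last letter 'm'. The one such stem in the data (rihunimr → rihunimrum) adds -um, so the same rule applies.
The other patterns: stems whose second-to-last letter is 'w' add -ori; stems whose second-to-last letter is 'n' change the last vowel to 'a'; stems whose second-to-last letter is 'b' or 'd' insert -in- after the first vowel.
So rugretimk → rugretimkum.

rugretimkum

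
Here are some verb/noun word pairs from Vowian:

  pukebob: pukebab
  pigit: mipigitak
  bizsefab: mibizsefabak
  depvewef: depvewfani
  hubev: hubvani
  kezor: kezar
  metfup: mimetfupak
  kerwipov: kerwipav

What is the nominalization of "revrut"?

mirevrutak

"revrut" has last vowel 'u'. The one such stem in the data (metfup → mimetfupak) adds mi- … -ak around the stem, so the same rule applies.
So revrut → mirevrutak.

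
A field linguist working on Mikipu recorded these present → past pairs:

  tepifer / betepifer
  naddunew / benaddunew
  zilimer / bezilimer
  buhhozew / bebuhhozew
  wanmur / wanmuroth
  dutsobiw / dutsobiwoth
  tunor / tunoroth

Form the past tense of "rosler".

tepifer and wanmur both end in -r yet inflect differently (betepifer, wanmuroth), so the final letter is not what conditions the rule; the last vowel is.
"rosler" has last vowel 'e'. The stems whose last vowel is 'e' (tepifer → betepifer, naddunew → benaddunew, zilimer → bezilimer) add the prefix be-.
So rosler → berosler.

berosler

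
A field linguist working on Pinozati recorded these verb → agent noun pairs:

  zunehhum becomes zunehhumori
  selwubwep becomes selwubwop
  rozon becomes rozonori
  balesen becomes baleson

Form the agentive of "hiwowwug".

"hiwowwug" has last vowel 'u'. The one such stem in the data (zunehhum → zunehhumori) adds -ori, so the same rule applies.
So hiwowwug → hiwowwugori.

hiwowwugori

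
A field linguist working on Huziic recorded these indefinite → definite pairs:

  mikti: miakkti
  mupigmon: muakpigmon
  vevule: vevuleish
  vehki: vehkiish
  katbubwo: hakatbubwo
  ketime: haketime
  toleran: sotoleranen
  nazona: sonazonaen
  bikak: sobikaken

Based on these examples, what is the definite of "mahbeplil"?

mikti and vehki both end in -i yet inflect differently (miakkti, vehkiish), so the final letter is not what conditions the rule; the first letter is.
"mahbeplil" begins with m-. The stems beginning with m- (mikti → miakkti, mupigmon → muakpigmon) insert -ak- after the first vowel.
The other patterns: stems beginning with v- add -ish; stems beginning with k- add the prefix ha-; stems beginning with b-, n- or t- add so- … -en around the stem.
So mahbeplil → maakhbeplil.

maakhbeplil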